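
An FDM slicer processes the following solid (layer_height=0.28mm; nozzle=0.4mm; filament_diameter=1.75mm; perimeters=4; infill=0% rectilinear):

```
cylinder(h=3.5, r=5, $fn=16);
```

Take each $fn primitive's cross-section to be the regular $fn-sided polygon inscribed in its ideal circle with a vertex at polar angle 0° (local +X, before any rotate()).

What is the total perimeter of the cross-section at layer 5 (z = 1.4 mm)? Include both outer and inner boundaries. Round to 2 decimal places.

31.21 mm

At z = 1.4 mm: the r=5 cylinder contributes a regular 16-gon of circumradius 5 (perimeter = 2·16·5.000·sin(180°/16) = 31.21 mm). Overall, the cross-section is a single solid region. Total boundary length (outer) = 31.21 mm.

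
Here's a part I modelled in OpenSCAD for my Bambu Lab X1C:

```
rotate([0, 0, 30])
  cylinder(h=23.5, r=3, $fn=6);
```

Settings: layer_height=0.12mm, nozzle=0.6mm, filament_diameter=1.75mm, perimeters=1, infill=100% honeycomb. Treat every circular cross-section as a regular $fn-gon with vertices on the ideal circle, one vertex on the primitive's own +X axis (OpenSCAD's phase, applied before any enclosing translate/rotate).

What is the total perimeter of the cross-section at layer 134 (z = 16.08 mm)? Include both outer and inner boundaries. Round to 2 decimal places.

18.00 mm

At z = 16.08 mm: the cylinder: section is a regular 6-gon, circumradius r=3 (perimeter = 2·6·3.000·sin(180°/6) = 18.00 mm); (whole slice rotated 30° about Z — lengths, areas and connectivity unchanged). Overall, the cross-section is a single solid region. Total boundary length (outer) = 18.00 mm.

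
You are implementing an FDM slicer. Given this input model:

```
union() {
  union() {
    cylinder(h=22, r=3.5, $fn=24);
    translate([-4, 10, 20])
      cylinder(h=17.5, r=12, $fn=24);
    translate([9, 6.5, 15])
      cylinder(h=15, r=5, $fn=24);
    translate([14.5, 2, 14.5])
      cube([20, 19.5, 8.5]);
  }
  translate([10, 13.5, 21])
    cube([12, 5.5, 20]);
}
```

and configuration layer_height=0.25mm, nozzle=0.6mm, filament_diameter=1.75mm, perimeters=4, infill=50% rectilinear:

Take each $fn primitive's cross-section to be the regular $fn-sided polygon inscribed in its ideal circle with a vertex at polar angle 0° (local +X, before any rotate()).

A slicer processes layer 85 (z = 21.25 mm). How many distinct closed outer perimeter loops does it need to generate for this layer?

At z = 21.25 mm: the r=3.5 cylinder contributes a regular 24-gon of circumradius 3.5; the cylinder at (-4, 10): section is a regular 24-gon, circumradius r=12; the r=5 cylinder at (9, 6.5) gives a regular 24-gon of circumradius 5 (constant along its height); the 20×19.5 cube at (14.5, 2) contributes its full rectangle; Merging all regions: the regions partially overlap (shared area 47.02 mm²), so overlapping operands fuse into one piece — 2 connected regions; the 12×5.5 cube at (10, 13.5) contributes its full rectangle; Taking the union: the regions partially overlap (shared area 41.25 mm²), so overlapping operands fuse into one piece — 2 connected regions. The result has 2 disconnected regions.

2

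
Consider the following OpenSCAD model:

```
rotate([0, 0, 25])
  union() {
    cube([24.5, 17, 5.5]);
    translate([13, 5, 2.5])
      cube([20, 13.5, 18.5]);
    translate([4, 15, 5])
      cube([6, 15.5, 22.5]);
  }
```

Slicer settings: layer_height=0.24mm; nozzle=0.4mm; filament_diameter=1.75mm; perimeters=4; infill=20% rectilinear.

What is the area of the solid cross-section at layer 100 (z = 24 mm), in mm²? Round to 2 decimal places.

93.00 mm²

At z = 24 mm: the cube is not intersected at this z (z outside [0, 5.5]); the cube at (13, 5) is not intersected at this z (z outside [2.5, 21]); the cube at (4, 15) is present — its section is the full 6×15.5 rectangle (area 93.00 mm²); Taking the union: only the 6×15.5 cube at (4, 15) is present, so the union is just that shape — area = 93.00 mm²; (rotated 25° about Z; rotation is an isometry so areas/perimeters/island counts are preserved). Overall, the cross-section is a single solid region. Net area = 93.00 mm².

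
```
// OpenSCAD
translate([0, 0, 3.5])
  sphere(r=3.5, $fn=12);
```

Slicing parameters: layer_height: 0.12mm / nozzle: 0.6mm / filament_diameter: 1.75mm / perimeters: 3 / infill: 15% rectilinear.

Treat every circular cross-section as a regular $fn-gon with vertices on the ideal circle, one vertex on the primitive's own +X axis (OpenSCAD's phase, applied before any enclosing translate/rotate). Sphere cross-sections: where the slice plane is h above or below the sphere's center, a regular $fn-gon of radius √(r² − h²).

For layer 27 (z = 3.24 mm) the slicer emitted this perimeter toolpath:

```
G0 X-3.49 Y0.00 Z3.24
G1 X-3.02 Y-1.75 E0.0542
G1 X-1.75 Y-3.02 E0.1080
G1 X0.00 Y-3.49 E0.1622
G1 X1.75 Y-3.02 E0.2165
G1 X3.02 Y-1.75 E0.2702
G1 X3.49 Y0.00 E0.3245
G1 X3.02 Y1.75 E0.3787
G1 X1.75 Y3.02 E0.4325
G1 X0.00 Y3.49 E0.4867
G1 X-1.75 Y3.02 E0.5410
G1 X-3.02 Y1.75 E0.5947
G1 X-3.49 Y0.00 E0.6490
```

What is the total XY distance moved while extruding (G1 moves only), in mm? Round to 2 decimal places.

Sum the Euclidean lengths of each G1 segment: total = 21.68 mm.

21.68 mm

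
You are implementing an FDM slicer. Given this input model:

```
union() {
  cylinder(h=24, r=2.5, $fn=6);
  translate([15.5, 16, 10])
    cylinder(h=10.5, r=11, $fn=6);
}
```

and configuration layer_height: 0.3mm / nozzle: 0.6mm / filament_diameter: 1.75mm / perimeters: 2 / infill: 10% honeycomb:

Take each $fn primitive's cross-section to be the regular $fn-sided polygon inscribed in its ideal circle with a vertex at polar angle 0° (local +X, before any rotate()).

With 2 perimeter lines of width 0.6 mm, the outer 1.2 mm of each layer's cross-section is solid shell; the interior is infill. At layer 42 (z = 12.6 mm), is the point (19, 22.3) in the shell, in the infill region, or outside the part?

infill

At z = 12.6 mm: the cylinder: section is a regular 6-gon, circumradius r=2.5; the cylinder at (15.5, 16): section is a regular 6-gon, circumradius r=11; Taking the union: the 2 present regions are separate (no shared area or edge), so areas and boundary lengths simply add and each stays a separate island — 2 connected regions. Overall, the cross-section has 2 separate islands. The nearest boundary edge runs (10.00, 25.53)→(21.00, 25.53); distance from the point to it = 3.23 mm. (Shell/infill is judged within the island containing the point — the largest one.) The point is inside the cross-section and 3.23 mm from the nearest boundary — more than the 1.2 mm shell width (2 × 0.6), so it's in the infill interior.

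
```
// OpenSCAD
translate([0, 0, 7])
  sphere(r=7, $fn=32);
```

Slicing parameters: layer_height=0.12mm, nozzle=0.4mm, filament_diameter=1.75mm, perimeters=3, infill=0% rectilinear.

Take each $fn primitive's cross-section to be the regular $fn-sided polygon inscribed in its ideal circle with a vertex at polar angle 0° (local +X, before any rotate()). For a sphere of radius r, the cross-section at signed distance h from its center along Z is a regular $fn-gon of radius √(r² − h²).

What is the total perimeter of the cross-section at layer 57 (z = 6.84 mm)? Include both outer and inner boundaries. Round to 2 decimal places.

At z = 6.84 mm: the sphere: section is a regular 32-gon, circumradius = √(r²−h²) = √(7²−0.16²) = 6.998 (perimeter = 2·32·6.998·sin(180°/32) = 43.90 mm). Overall, the cross-section is a single solid region. Total boundary length (outer) = 43.90 mm.

43.90 mm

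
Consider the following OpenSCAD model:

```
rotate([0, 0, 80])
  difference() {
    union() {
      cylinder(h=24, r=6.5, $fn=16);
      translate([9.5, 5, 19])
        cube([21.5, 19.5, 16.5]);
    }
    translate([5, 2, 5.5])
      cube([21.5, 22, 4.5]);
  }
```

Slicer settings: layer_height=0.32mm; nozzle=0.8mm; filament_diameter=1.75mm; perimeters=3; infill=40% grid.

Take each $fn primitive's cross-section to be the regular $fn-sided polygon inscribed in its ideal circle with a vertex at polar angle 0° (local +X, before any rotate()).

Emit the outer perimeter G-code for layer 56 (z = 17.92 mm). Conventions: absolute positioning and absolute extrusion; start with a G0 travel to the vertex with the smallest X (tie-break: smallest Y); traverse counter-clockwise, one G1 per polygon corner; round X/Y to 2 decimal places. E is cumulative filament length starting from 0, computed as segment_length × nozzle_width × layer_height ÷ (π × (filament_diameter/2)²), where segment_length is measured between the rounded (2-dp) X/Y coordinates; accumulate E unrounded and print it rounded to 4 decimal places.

At z = 17.92 mm: the cylinder: section is a regular 16-gon, circumradius r=6.5; the cube at (9.5, 5) does not reach this height (z outside [19, 35.5]); Taking the union: only the r=6.5 cylinder is present, so the union is just that shape — 1 connected region; the cube at (5, 2) does not reach this height (z outside [5.5, 10]); Taking the first minus the rest: none of the subtracted shapes is present at this height, so the result so far is unchanged — 1 connected region; (whole slice rotated 80° about Z — lengths, areas and connectivity unchanged). The outline is a single polygon with 16 vertices. Extrusion per mm of travel: 0.8 × 0.32 / (π × 0.875²) = 0.106432. Accumulating E over each segment gives final E = 4.3186.

G0 X-6.40 Y1.13 Z17.92
G1 X-6.35 Y-1.41 E0.2704
G1 X-5.32 Y-3.73 E0.5406
G1 X-3.49 Y-5.48 E0.8100
G1 X-1.13 Y-6.40 E1.0796
G1 X1.41 Y-6.35 E1.3500
G1 X3.73 Y-5.32 E1.6202
G1 X5.48 Y-3.49 E1.8897
G1 X6.40 Y-1.13 E2.1593
G1 X6.35 Y1.41 E2.4297
G1 X5.32 Y3.73 E2.6998
G1 X3.49 Y5.48 E2.9693
G1 X1.13 Y6.40 E3.2389
G1 X-1.41 Y6.35 E3.5093
G1 X-3.73 Y5.32 E3.7795
G1 X-5.48 Y3.49 E4.0490
G1 X-6.40 Y1.13 E4.3186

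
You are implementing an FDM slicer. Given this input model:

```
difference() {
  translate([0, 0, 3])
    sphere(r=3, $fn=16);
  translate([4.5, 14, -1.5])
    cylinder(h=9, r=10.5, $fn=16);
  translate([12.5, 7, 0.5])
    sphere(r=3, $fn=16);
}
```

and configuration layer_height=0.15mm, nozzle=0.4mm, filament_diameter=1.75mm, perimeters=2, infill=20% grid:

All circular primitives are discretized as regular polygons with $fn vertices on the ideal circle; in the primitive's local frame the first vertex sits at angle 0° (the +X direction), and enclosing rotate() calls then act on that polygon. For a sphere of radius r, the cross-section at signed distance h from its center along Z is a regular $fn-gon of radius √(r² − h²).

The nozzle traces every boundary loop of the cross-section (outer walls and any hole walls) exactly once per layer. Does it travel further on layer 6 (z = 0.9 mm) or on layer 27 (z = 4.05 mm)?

layer 27 (z = 4.05 mm)

Layer 6 (z = 0.9): the sphere: section is a regular 16-gon, circumradius = √(r²−h²) = √(3²−2.1²) = 2.142 (perimeter = 2·16·2.142·sin(180°/16) = 13.37 mm); the cylinder at (4.5, 14): section is a regular 16-gon, circumradius r=10.5 (perimeter = 2·16·10.500·sin(180°/16) = 65.55 mm); the r=3 sphere at (12.5, 7) slices to a regular 16-gon of circumradius 2.973 (√(r²−h²) with h=0.4 from center) (perimeter = 2·16·2.973·sin(180°/16) = 18.56 mm); After the difference (first − rest): starting from the r=3 sphere, the r=10.5 cylinder at (4.5, 14) misses the remaining region (no effect); the r=3 sphere at (12.5, 7) misses the remaining region (no effect) — boundary = 13.37 mm. So its perimeter = 13.37 mm. Layer 27 (z = 4.05): the r=3 sphere contributes a regular 16-gon of circumradius √(3²−1.05²) = 2.810 (perimeter = 2·16·2.810·sin(180°/16) = 17.54 mm); the cylinder at (4.5, 14): section is a regular 16-gon, circumradius r=10.5 (perimeter = 2·16·10.500·sin(180°/16) = 65.55 mm); the sphere at (12.5, 7) is not intersected at this z (|z−center|=3.550 > r=3); Taking the first minus the rest: starting from the r=3 sphere, the r=10.5 cylinder at (4.5, 14) misses the remaining region (no effect) — boundary = 17.54 mm. So its perimeter = 17.54 mm. Layer 27 is larger (17.54 vs 13.37 mm).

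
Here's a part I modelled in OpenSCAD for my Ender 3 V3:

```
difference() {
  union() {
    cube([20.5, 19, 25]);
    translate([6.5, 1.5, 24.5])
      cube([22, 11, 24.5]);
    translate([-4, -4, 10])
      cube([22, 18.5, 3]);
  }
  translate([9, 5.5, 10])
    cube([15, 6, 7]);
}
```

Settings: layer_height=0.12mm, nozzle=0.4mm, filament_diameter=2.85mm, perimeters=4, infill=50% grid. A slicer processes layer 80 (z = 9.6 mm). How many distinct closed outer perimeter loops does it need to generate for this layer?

At z = 9.6 mm: the 20.5×19 cube contributes its full rectangle; the cube at (6.5, 1.5) is not intersected at this z (z outside [24.5, 49]); the cube at (-4, -4) does not reach this height (z outside [10, 13]); Combining (union): only the 20.5×19 cube is present, so the union is just that shape — 1 connected region; the cube at (9, 5.5) is not intersected at this z (z outside [10, 17]); Taking the first minus the rest: none of the subtracted shapes is present at this height, so the result so far is unchanged — 1 connected region. The result has 1 disconnected region.

1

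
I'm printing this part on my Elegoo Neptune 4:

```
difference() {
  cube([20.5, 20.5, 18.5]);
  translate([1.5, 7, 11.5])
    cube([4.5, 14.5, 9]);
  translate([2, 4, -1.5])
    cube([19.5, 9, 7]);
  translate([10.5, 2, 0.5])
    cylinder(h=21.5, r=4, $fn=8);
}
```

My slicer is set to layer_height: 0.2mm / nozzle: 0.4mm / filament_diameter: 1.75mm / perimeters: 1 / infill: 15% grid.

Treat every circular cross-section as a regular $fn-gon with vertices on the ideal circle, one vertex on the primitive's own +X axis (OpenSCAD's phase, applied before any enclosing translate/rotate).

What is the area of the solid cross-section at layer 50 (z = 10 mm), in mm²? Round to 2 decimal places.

At z = 10 mm: the cube is present — its section is the full 20.5×20.5 rectangle (area 420.25 mm²); the cube at (1.5, 7) is not intersected at this z (z outside [11.5, 20.5]); the cube at (2, 4) does not reach this height (z outside [-1.5, 5.5]); the cylinder at (10.5, 2): section is a regular 8-gon, circumradius r=4 (area = (8/2)·4.000²·sin(360°/8) = 45.25 mm²); After the difference (first − rest): starting from the 20.5×20.5 cube (420.25 mm²), the r=4 cylinder at (10.5, 2) partially overlaps it — only the 36.97 mm² overlap (of its 45.25 mm²) is removed, clipping the outline — area = 383.28 mm². Overall, the cross-section is a single solid region. Net area = 383.28 mm².

383.28 mm²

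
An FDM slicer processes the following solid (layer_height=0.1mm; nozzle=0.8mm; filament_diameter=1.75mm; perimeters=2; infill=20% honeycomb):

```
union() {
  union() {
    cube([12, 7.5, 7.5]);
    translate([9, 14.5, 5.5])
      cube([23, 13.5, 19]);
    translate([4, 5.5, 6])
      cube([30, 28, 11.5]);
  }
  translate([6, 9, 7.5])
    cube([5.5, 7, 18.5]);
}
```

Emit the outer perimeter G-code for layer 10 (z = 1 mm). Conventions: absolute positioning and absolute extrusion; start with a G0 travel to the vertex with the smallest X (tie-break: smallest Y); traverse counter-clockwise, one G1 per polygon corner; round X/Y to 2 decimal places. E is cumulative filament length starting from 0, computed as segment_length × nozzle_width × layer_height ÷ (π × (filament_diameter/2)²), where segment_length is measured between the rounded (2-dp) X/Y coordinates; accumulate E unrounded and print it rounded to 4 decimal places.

G0 X0.00 Y0.00 Z1.00
G1 X12.00 Y0.00 E0.3991
G1 X12.00 Y7.50 E0.6486
G1 X0.00 Y7.50 E1.0477
G1 X0.00 Y0.00 E1.2971

At z = 1 mm: the 12×7.5 cube contributes its full rectangle; the cube at (9, 14.5) does not reach this height (z outside [5.5, 24.5]); the cube at (4, 5.5) does not reach this height (z outside [6, 17.5]); Taking the union: only the 12×7.5 cube is present, so the union is just that shape — 1 connected region; the cube at (6, 9) does not reach this height (z outside [7.5, 26]); Taking the union: only that combined region is present, so the union is just that shape — 1 connected region. The outline is a single polygon with 4 vertices. Extrusion per mm of travel: 0.8 × 0.1 / (π × 0.875²) = 0.033260. Accumulating E over each segment gives final E = 1.2971.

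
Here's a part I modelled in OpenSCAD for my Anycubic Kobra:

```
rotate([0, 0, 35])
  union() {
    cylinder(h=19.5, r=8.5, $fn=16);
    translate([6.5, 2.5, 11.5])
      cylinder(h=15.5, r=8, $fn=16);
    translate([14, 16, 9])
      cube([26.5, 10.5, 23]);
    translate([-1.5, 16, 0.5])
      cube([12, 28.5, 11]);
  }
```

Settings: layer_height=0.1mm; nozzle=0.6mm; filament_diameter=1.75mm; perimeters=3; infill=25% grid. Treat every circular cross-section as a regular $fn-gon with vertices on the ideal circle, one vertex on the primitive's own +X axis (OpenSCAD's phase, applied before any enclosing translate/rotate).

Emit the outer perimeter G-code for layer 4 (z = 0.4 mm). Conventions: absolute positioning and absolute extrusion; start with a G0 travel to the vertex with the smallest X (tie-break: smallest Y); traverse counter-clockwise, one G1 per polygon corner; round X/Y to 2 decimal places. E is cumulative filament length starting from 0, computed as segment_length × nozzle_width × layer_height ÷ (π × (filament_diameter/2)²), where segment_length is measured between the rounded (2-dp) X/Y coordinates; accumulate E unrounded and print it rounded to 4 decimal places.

G0 X-8.37 Y1.48 Z0.40
G1 X-8.30 Y-1.84 E0.0828
G1 X-6.96 Y-4.88 E0.1657
G1 X-4.57 Y-7.17 E0.2483
G1 X-1.48 Y-8.37 E0.3310
G1 X1.84 Y-8.30 E0.4138
G1 X4.88 Y-6.96 E0.4967
G1 X7.17 Y-4.57 E0.5792
G1 X8.37 Y-1.48 E0.6619
G1 X8.30 Y1.84 E0.7448
G1 X6.96 Y4.88 E0.8276
G1 X4.57 Y7.17 E0.9102
G1 X1.48 Y8.37 E0.9929
G1 X-1.84 Y8.30 E1.0757
G1 X-4.88 Y6.96 E1.1586
G1 X-7.17 Y4.57 E1.2412
G1 X-8.37 Y1.48 E1.3239

At z = 0.4 mm: the r=8.5 cylinder contributes a regular 16-gon of circumradius 8.5; the cylinder at (6.5, 2.5) is absent (z outside [11.5, 27]); the cube at (14, 16) is not intersected at this z (z outside [9, 32]); the cube at (-1.5, 16) does not reach this height (z outside [0.5, 11.5]); Combining (union): only the r=8.5 cylinder is present, so the union is just that shape — 1 connected region; (rotated 35° about Z; rotation is an isometry so areas/perimeters/island counts are preserved). The outline is a single polygon with 16 vertices. Extrusion per mm of travel: 0.6 × 0.1 / (π × 0.875²) = 0.024945. Accumulating E over each segment gives final E = 1.3239.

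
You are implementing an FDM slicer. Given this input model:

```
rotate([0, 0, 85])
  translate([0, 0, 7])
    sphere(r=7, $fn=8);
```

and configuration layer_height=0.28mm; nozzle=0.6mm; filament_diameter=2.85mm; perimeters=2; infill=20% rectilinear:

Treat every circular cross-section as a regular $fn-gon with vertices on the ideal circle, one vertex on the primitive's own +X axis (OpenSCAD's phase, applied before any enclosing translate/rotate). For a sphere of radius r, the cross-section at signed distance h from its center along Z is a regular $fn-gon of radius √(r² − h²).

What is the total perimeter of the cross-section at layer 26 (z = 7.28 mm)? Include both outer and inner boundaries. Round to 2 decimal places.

42.83 mm

At z = 7.28 mm: the r=7 sphere slices to a regular 8-gon of circumradius 6.994 (√(r²−h²) with h=0.28 from center) (perimeter = 2·8·6.994·sin(180°/8) = 42.83 mm); (whole slice rotated 85° about Z — lengths, areas and connectivity unchanged). Overall, the cross-section is a single solid region. Total boundary length (outer) = 42.83 mm.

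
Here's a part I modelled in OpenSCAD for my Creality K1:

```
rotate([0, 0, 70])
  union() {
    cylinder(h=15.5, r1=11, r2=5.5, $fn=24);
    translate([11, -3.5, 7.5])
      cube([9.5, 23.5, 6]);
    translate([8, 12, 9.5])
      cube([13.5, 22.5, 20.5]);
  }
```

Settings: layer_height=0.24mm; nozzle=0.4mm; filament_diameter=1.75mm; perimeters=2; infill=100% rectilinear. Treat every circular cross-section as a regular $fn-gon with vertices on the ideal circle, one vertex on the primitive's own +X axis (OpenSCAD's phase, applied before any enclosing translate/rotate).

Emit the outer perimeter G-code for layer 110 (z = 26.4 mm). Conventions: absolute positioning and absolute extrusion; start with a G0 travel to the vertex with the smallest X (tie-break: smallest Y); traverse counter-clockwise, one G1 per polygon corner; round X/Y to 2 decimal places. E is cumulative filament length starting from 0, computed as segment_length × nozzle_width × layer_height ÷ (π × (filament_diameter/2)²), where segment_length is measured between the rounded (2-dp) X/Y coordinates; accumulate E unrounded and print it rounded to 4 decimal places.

G0 X-29.68 Y19.32 Z26.40
G1 X-8.54 Y11.62 E0.8980
G1 X-3.92 Y24.31 E1.4370
G1 X-25.07 Y32.00 E2.3352
G1 X-29.68 Y19.32 E2.8737

At z = 26.4 mm: the cone is not intersected at this z (z outside [0, 15.5]); the cube at (11, -3.5) is absent (z outside [7.5, 13.5]); the 13.5×22.5 cube at (8, 12) contributes its full rectangle; Taking the union: only the 13.5×22.5 cube at (8, 12) is present, so the union is just that shape — 1 connected region; (whole slice rotated 70° about Z — lengths, areas and connectivity unchanged). The outline is a single polygon with 4 vertices. Extrusion per mm of travel: 0.4 × 0.24 / (π × 0.875²) = 0.039912. Accumulating E over each segment gives final E = 2.8737.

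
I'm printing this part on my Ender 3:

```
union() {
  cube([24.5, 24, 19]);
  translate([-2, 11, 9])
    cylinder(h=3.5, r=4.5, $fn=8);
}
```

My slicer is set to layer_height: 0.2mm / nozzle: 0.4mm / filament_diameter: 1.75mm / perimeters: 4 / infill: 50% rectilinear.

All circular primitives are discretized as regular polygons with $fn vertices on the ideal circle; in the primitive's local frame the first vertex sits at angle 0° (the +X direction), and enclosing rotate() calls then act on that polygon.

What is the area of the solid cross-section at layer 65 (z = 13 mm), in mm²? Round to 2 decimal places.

588.00 mm²

At z = 13 mm: the cube (footprint 24.5×24) is included at this height (area 588.00 mm²); the cylinder at (-2, 11) does not reach this height (z outside [9, 12.5]); Taking the union: only the 24.5×24 cube is present, so the union is just that shape — area = 588.00 mm². Overall, the cross-section is a single solid region. Net area = 588.00 mm².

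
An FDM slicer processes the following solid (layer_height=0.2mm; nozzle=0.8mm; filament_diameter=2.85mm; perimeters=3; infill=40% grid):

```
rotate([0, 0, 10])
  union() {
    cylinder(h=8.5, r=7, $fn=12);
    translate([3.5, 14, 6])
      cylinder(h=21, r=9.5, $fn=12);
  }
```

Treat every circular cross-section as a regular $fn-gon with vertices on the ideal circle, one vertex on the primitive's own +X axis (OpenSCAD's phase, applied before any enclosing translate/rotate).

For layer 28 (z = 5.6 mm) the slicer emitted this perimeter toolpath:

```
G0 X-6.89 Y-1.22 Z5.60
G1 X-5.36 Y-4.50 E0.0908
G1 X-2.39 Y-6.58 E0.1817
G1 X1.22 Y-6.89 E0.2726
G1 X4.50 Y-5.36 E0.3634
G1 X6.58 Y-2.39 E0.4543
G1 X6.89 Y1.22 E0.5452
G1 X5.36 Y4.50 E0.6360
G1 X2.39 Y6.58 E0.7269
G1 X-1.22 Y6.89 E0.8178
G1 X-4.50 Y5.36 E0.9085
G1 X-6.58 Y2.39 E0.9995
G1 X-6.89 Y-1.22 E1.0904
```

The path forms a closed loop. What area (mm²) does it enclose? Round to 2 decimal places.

Apply the shoelace formula to the sequence of (X, Y) vertices; enclosed area = 146.95 mm².

146.95 mm²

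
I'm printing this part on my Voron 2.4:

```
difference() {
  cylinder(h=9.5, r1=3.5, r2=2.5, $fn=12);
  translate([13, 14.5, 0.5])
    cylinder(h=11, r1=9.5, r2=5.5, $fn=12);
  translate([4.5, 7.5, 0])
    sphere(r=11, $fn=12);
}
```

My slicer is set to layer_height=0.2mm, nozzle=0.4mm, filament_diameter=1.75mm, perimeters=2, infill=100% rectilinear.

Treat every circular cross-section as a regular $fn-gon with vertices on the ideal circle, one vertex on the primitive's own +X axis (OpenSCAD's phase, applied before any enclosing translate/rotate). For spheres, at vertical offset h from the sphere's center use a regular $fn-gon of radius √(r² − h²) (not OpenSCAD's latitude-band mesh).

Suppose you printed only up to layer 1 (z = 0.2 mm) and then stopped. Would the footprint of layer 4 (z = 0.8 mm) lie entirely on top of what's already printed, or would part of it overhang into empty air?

Compare the two slices. At z = 0.2: the cone: at t=0.021 of its height the radius interpolates to r₁+(r₂−r₁)t = 3.479, giving a regular 12-gon of that circumradius (area = (12/2)·3.479²·sin(360°/12) = 36.31 mm²); the cone at (13, 14.5) is absent (z outside [0.5, 11.5]); the r=11 sphere at (4.5, 7.5) contributes a regular 12-gon of circumradius √(11²−0.2²) = 10.998 (area = (12/2)·10.998²·sin(360°/12) = 362.88 mm²); Subtracting the remaining from the first: starting from the cone (36.31 mm²), the r=11 sphere at (4.5, 7.5) partially overlaps it — only the 30.08 mm² overlap (of its 362.88 mm²) is removed, clipping the outline — area = 6.23 mm². At z = 0.8: the cone: at t=0.084 of its height the radius interpolates to r₁+(r₂−r₁)t = 3.416, giving a regular 12-gon of that circumradius (area = (12/2)·3.416²·sin(360°/12) = 35.00 mm²); the cone at (13, 14.5): at t=0.027 of its height the radius interpolates to r₁+(r₂−r₁)t = 9.391, giving a regular 12-gon of that circumradius (area = (12/2)·9.391²·sin(360°/12) = 264.57 mm²); the sphere at (4.5, 7.5): section is a regular 12-gon, circumradius = √(r²−h²) = √(11²−0.8²) = 10.971 (area = (12/2)·10.971²·sin(360°/12) = 361.08 mm²); Subtracting the remaining from the first: starting from the cone (35.00 mm²), the cone at (13, 14.5) misses the remaining region (no effect); the r=11 sphere at (4.5, 7.5) partially overlaps it — only the 29.08 mm² overlap (of its 361.08 mm²) is removed, clipping the outline — area = 5.92 mm². Checking containment: the cross-section at z = 0.8 is a subset of the cross-section at z = 0.2.

entirely on top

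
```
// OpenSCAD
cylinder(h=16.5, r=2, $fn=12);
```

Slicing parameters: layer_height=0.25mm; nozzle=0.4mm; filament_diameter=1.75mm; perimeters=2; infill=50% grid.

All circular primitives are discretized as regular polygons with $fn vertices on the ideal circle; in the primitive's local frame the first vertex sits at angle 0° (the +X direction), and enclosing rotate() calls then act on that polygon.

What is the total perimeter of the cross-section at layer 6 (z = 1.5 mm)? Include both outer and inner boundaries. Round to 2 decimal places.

At z = 1.5 mm: the cylinder: section is a regular 12-gon, circumradius r=2 (perimeter = 2·12·2.000·sin(180°/12) = 12.42 mm). Overall, the cross-section is a single solid region. Total boundary length (outer) = 12.42 mm.

12.42 mm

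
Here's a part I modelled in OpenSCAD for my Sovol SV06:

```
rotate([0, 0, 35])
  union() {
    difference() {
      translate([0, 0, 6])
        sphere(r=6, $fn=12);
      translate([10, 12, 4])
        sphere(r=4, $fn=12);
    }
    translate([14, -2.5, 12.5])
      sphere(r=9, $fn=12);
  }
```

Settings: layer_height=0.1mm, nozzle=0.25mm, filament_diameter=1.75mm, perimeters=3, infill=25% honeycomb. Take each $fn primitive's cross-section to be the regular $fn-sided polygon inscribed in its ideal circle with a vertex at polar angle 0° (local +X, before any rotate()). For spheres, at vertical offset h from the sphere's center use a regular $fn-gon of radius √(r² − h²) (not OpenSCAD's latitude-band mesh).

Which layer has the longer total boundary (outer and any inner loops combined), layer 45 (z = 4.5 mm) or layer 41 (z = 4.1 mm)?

layer 45 (z = 4.5 mm)

Layer 45 (z = 4.5): the sphere: section is a regular 12-gon, circumradius = √(r²−h²) = √(6²−1.5²) = 5.809 (perimeter = 2·12·5.809·sin(180°/12) = 36.09 mm); the r=4 sphere at (10, 12) contributes a regular 12-gon of circumradius √(4²−0.5²) = 3.969 (perimeter = 2·12·3.969·sin(180°/12) = 24.65 mm); Subtracting the remaining from the first: starting from the r=6 sphere, the r=4 sphere at (10, 12) misses the remaining region (no effect) — boundary = 36.09 mm; the sphere at (14, -2.5): section is a regular 12-gon, circumradius = √(r²−h²) = √(9²−8²) = 4.123 (perimeter = 2·12·4.123·sin(180°/12) = 25.61 mm); Taking the union: the 2 present regions are separate (no shared area or edge), so areas and boundary lengths simply add and each stays a separate island — boundary = 61.70 mm; (rotated 35° about Z; rotation is an isometry so areas/perimeters/island counts are preserved). So its perimeter = 61.70 mm. Layer 41 (z = 4.1): the r=6 sphere slices to a regular 12-gon of circumradius 5.691 (√(r²−h²) with h=1.9 from center) (perimeter = 2·12·5.691·sin(180°/12) = 35.35 mm); the sphere at (10, 12): section is a regular 12-gon, circumradius = √(r²−h²) = √(4²−0.1²) = 3.999 (perimeter = 2·12·3.999·sin(180°/12) = 24.84 mm); Taking the first minus the rest: starting from the r=6 sphere, the r=4 sphere at (10, 12) misses the remaining region (no effect) — boundary = 35.35 mm; the r=9 sphere at (14, -2.5) slices to a regular 12-gon of circumradius 3.231 (√(r²−h²) with h=8.4 from center) (perimeter = 2·12·3.231·sin(180°/12) = 20.07 mm); Combining (union): the 2 present regions are separate (no shared area or edge), so areas and boundary lengths simply add and each stays a separate island — boundary = 55.42 mm; (whole slice rotated 35° about Z — lengths, areas and connectivity unchanged). So its perimeter = 55.42 mm. Layer 45 is larger (61.70 vs 55.42 mm).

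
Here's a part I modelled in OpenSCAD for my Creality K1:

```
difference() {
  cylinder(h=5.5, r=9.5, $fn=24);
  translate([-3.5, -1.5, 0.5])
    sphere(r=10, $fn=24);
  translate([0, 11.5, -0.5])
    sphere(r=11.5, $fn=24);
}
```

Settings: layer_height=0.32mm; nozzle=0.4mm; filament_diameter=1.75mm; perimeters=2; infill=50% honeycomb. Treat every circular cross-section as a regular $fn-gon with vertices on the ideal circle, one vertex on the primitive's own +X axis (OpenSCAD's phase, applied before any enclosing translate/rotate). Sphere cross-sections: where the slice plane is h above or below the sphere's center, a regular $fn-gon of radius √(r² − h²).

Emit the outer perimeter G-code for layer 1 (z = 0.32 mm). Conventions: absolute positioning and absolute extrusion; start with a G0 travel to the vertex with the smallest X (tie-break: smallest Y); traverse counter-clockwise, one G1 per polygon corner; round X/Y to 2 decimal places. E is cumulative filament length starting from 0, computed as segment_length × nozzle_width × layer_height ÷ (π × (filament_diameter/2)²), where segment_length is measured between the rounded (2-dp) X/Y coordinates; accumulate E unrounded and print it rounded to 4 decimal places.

At z = 0.32 mm: the r=9.5 cylinder contributes a regular 24-gon of circumradius 9.5; the r=10 sphere at (-3.5, -1.5) contributes a regular 24-gon of circumradius √(10²−0.18²) = 9.998; the r=11.5 sphere at (0, 11.5) contributes a regular 24-gon of circumradius √(11.5²−0.82²) = 11.471; Subtracting the remaining from the first: starting from the r=9.5 cylinder, the r=10 sphere at (-3.5, -1.5) partially overlaps it — only the 221.46 mm² overlap (of its 310.48 mm²) is removed, clipping the outline; the r=11.5 sphere at (0, 11.5) partially overlaps it — only the 30.50 mm² overlap (of its 408.66 mm²) is removed, clipping the outline — 1 connected region. The outline is a single polygon with 15 vertices. Extrusion per mm of travel: 0.4 × 0.32 / (π × 0.875²) = 0.053216. Accumulating E over each segment gives final E = 1.6428.

G0 X3.16 Y-8.89 Z0.32
G1 X4.75 Y-8.23 E0.0916
G1 X6.72 Y-6.72 E0.2237
G1 X8.23 Y-4.75 E0.3558
G1 X9.18 Y-2.46 E0.4877
G1 X9.50 Y0.00 E0.6197
G1 X9.18 Y2.46 E0.7518
G1 X8.55 Y3.96 E0.8383
G1 X8.11 Y3.39 E0.8767
G1 X5.91 Y1.70 E1.0243
G1 X6.16 Y1.09 E1.0594
G1 X6.50 Y-1.50 E1.1984
G1 X6.16 Y-4.09 E1.3374
G1 X5.16 Y-6.50 E1.4762
G1 X3.57 Y-8.57 E1.6152
G1 X3.16 Y-8.89 E1.6428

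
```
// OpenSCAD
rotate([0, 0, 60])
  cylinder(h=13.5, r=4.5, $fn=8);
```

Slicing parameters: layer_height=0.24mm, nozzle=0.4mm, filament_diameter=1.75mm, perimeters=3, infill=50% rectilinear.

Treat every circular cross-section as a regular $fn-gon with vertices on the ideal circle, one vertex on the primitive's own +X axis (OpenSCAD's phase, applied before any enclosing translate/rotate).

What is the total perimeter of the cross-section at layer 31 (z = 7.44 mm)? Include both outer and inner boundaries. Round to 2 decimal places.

27.55 mm

At z = 7.44 mm: the cylinder: section is a regular 8-gon, circumradius r=4.5 (perimeter = 2·8·4.500·sin(180°/8) = 27.55 mm); (rotated 60° about Z; rotation is an isometry so areas/perimeters/island counts are preserved). Overall, the cross-section is a single solid region. Total boundary length (outer) = 27.55 mm.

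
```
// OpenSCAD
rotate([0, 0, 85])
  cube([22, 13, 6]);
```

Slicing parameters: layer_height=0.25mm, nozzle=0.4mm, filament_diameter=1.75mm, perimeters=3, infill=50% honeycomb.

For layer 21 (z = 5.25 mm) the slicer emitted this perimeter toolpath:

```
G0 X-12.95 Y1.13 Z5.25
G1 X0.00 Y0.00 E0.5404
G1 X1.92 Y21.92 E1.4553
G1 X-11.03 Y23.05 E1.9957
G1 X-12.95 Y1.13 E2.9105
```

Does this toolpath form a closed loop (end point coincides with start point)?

Start point (G0): (-12.95, 1.13). End point (last G1): the path returns to the start — closed.

yes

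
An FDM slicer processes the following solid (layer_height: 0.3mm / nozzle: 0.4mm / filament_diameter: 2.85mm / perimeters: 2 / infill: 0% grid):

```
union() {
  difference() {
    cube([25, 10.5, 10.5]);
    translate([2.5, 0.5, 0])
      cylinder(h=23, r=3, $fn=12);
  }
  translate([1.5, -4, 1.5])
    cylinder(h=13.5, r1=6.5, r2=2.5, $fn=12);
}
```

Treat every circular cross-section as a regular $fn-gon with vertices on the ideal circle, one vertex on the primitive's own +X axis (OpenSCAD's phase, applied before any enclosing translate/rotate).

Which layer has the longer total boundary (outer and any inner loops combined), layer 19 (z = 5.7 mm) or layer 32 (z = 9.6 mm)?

Layer 19 (z = 5.7): the 25×10.5 cube contributes its full rectangle (perimeter 71.00 mm); the cylinder at (2.5, 0.5): section is a regular 12-gon, circumradius r=3 (perimeter = 2·12·3.000·sin(180°/12) = 18.63 mm); After the difference (first − rest): starting from the 25×10.5 cube, the r=3 cylinder at (2.5, 0.5) partially overlaps it — only the 15.76 mm² overlap (of its 27.00 mm²) is removed, clipping the outline — boundary = 71.68 mm; the cone at (1.5, -4): at t=0.311 of its height the radius interpolates to r₁+(r₂−r₁)t = 5.256, giving a regular 12-gon of that circumradius (perimeter = 2·12·5.256·sin(180°/12) = 32.65 mm); Combining (union): the 2 present regions are separate (no shared area or edge), so areas and boundary lengths simply add and each stays a separate island — boundary = 104.33 mm. So its perimeter = 104.33 mm. Layer 32 (z = 9.6): the cube is present — its section is the full 25×10.5 rectangle (perimeter 71.00 mm); the cylinder at (2.5, 0.5): section is a regular 12-gon, circumradius r=3 (perimeter = 2·12·3.000·sin(180°/12) = 18.63 mm); Taking the first minus the rest: starting from the 25×10.5 cube, the r=3 cylinder at (2.5, 0.5) partially overlaps it — only the 15.76 mm² overlap (of its 27.00 mm²) is removed, clipping the outline — boundary = 71.68 mm; the cone at (1.5, -4) contributes a regular 12-gon of circumradius 4.100 (interpolated between r1=6.5 and r2=2.5 at t=0.600) (perimeter = 2·12·4.100·sin(180°/12) = 25.47 mm); Combining (union): the 2 present regions are separate (no shared area or edge), so areas and boundary lengths simply add and each stays a separate island — boundary = 97.15 mm. So its perimeter = 97.15 mm. Layer 19 is larger (104.33 vs 97.15 mm).

layer 19 (z = 5.7 mm)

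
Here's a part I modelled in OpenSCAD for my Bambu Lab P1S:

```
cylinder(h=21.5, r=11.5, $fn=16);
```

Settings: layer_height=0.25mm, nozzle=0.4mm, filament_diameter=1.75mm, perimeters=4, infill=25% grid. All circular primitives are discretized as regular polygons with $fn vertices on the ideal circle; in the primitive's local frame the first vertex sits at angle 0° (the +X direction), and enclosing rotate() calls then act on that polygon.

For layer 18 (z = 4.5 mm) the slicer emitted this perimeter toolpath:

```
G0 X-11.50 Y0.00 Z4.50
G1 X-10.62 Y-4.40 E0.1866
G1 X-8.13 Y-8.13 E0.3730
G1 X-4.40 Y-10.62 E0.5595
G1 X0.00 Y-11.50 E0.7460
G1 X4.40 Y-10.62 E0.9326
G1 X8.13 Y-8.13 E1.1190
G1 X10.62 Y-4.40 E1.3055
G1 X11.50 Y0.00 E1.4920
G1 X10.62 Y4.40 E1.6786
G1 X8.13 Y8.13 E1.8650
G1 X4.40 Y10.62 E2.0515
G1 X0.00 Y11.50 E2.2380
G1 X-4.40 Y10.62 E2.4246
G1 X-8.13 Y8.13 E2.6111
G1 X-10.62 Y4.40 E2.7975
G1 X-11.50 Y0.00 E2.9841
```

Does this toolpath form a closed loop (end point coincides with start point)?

Start point (G0): (-11.50, 0.00). End point (last G1): the path returns to the start — closed.

yes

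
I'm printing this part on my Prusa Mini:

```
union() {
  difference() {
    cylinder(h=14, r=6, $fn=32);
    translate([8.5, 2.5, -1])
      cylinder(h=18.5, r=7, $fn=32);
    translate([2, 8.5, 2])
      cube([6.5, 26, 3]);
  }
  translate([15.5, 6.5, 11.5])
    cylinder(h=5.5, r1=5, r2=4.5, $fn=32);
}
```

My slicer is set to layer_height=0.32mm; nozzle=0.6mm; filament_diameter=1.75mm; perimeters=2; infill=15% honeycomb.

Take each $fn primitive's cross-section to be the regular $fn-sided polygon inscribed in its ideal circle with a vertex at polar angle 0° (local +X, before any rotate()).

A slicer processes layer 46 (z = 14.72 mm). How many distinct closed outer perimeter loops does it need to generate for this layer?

1

At z = 14.72 mm: the cylinder does not reach this height (z outside [0, 14]); the r=7 cylinder at (8.5, 2.5) contributes a regular 32-gon of circumradius 7; the cube at (2, 8.5) does not reach this height (z outside [2, 5]); Taking the first minus the rest: the first operand is absent here, so nothing remains; the cone at (15.5, 6.5): at t=0.585 of its height the radius interpolates to r₁+(r₂−r₁)t = 4.707, giving a regular 32-gon of that circumradius; Combining (union): only the cone at (15.5, 6.5) is present, so the union is just that shape — 1 connected region. The result has 1 disconnected region.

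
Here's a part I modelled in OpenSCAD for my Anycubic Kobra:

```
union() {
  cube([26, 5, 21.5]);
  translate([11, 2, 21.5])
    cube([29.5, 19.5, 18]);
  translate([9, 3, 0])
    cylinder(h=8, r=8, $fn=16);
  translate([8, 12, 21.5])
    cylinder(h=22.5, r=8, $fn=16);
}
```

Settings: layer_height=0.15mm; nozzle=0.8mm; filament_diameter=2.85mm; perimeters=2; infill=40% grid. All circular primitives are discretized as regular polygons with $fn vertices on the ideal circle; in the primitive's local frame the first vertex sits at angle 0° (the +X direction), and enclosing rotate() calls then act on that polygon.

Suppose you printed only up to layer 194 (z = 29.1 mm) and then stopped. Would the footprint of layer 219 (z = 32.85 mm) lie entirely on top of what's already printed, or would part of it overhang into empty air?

entirely on top

Compare the two slices. At z = 29.1: the cube is not intersected at this z (z outside [0, 21.5]); the 29.5×19.5 cube at (11, 2) contributes its full rectangle (area 575.25 mm²); the cylinder at (9, 3) is absent (z outside [0, 8]); the cylinder at (8, 12): section is a regular 16-gon, circumradius r=8 (area = (16/2)·8.000²·sin(360°/16) = 195.93 mm²); Merging all regions: the regions partially overlap — summed areas 771.18 mm² minus the doubly-counted overlap 51.76 mm² gives 719.43 mm² — area = 719.43 mm². At z = 32.85: the cube is absent (z outside [0, 21.5]); the 29.5×19.5 cube at (11, 2) contributes its full rectangle (area 575.25 mm²); the cylinder at (9, 3) is absent (z outside [0, 8]); the r=8 cylinder at (8, 12) contributes a regular 16-gon of circumradius 8 (area = (16/2)·8.000²·sin(360°/16) = 195.93 mm²); Combining (union): the regions partially overlap — summed areas 771.18 mm² minus the doubly-counted overlap 51.76 mm² gives 719.43 mm² — area = 719.43 mm². Checking containment: the cross-section at z = 32.85 is a subset of the cross-section at z = 29.1.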